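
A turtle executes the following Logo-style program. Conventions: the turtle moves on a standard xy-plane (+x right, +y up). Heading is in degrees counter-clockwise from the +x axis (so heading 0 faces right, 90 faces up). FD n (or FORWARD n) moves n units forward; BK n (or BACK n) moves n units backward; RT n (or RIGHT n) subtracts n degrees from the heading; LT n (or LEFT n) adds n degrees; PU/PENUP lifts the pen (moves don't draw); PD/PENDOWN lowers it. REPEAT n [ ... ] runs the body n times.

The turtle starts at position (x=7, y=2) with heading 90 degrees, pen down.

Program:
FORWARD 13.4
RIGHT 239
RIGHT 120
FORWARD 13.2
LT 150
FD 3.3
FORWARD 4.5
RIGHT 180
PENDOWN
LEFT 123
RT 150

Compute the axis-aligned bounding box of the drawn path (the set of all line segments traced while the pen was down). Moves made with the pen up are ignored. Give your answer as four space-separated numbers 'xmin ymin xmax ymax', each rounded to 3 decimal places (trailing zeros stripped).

Executing turtle program step by step:
Start: pos=(7,2), heading=90, pen down
FD 13.4: (7,2) -> (7,15.4) [heading=90, draw]
RT 239: heading 90 -> 211
RT 120: heading 211 -> 91
FD 13.2: (7,15.4) -> (6.77,28.598) [heading=91, draw]
LT 150: heading 91 -> 241
FD 3.3: (6.77,28.598) -> (5.17,25.712) [heading=241, draw]
FD 4.5: (5.17,25.712) -> (2.988,21.776) [heading=241, draw]
RT 180: heading 241 -> 61
PD: pen down
LT 123: heading 61 -> 184
RT 150: heading 184 -> 34
Final: pos=(2.988,21.776), heading=34, 4 segment(s) drawn

Segment endpoints: x in {2.988, 5.17, 6.77, 7, 7}, y in {2, 15.4, 21.776, 25.712, 28.598}
xmin=2.988, ymin=2, xmax=7, ymax=28.598

Answer: 2.988 2 7 28.598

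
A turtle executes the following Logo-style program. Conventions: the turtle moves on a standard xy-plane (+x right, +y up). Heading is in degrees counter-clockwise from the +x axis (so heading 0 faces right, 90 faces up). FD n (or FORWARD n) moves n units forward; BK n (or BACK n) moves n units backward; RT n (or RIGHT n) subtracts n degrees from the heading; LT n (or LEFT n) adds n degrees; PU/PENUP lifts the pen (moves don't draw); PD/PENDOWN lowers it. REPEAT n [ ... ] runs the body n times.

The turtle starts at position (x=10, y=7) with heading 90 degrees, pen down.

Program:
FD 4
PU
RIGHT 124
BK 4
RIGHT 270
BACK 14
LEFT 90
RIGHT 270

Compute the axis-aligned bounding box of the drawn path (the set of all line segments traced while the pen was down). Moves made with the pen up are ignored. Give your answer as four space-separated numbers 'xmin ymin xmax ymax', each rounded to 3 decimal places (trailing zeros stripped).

Executing turtle program step by step:
Start: pos=(10,7), heading=90, pen down
FD 4: (10,7) -> (10,11) [heading=90, draw]
PU: pen up
RT 124: heading 90 -> 326
BK 4: (10,11) -> (6.684,13.237) [heading=326, move]
RT 270: heading 326 -> 56
BK 14: (6.684,13.237) -> (-1.145,1.63) [heading=56, move]
LT 90: heading 56 -> 146
RT 270: heading 146 -> 236
Final: pos=(-1.145,1.63), heading=236, 1 segment(s) drawn

Segment endpoints: x in {10}, y in {7, 11}
xmin=10, ymin=7, xmax=10, ymax=11

Answer: 10 7 10 11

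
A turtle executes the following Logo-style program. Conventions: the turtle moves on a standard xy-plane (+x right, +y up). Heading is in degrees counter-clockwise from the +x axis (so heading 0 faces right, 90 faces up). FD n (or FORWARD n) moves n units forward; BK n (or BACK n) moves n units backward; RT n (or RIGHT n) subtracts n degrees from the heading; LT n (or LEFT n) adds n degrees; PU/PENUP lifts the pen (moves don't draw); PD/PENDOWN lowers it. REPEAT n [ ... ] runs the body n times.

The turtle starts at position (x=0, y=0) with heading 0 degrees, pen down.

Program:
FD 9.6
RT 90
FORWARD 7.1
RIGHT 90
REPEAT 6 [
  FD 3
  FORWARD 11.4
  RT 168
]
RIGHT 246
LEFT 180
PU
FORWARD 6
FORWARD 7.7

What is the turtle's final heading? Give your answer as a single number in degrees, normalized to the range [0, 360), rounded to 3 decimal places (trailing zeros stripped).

Executing turtle program step by step:
Start: pos=(0,0), heading=0, pen down
FD 9.6: (0,0) -> (9.6,0) [heading=0, draw]
RT 90: heading 0 -> 270
FD 7.1: (9.6,0) -> (9.6,-7.1) [heading=270, draw]
RT 90: heading 270 -> 180
REPEAT 6 [
  -- iteration 1/6 --
  FD 3: (9.6,-7.1) -> (6.6,-7.1) [heading=180, draw]
  FD 11.4: (6.6,-7.1) -> (-4.8,-7.1) [heading=180, draw]
  RT 168: heading 180 -> 12
  -- iteration 2/6 --
  FD 3: (-4.8,-7.1) -> (-1.866,-6.476) [heading=12, draw]
  FD 11.4: (-1.866,-6.476) -> (9.285,-4.106) [heading=12, draw]
  RT 168: heading 12 -> 204
  -- iteration 3/6 --
  FD 3: (9.285,-4.106) -> (6.545,-5.326) [heading=204, draw]
  FD 11.4: (6.545,-5.326) -> (-3.87,-9.963) [heading=204, draw]
  RT 168: heading 204 -> 36
  -- iteration 4/6 --
  FD 3: (-3.87,-9.963) -> (-1.443,-8.2) [heading=36, draw]
  FD 11.4: (-1.443,-8.2) -> (7.78,-1.499) [heading=36, draw]
  RT 168: heading 36 -> 228
  -- iteration 5/6 --
  FD 3: (7.78,-1.499) -> (5.773,-3.728) [heading=228, draw]
  FD 11.4: (5.773,-3.728) -> (-1.855,-12.2) [heading=228, draw]
  RT 168: heading 228 -> 60
  -- iteration 6/6 --
  FD 3: (-1.855,-12.2) -> (-0.355,-9.602) [heading=60, draw]
  FD 11.4: (-0.355,-9.602) -> (5.345,0.271) [heading=60, draw]
  RT 168: heading 60 -> 252
]
RT 246: heading 252 -> 6
LT 180: heading 6 -> 186
PU: pen up
FD 6: (5.345,0.271) -> (-0.622,-0.357) [heading=186, move]
FD 7.7: (-0.622,-0.357) -> (-8.28,-1.162) [heading=186, move]
Final: pos=(-8.28,-1.162), heading=186, 14 segment(s) drawn

Answer: 186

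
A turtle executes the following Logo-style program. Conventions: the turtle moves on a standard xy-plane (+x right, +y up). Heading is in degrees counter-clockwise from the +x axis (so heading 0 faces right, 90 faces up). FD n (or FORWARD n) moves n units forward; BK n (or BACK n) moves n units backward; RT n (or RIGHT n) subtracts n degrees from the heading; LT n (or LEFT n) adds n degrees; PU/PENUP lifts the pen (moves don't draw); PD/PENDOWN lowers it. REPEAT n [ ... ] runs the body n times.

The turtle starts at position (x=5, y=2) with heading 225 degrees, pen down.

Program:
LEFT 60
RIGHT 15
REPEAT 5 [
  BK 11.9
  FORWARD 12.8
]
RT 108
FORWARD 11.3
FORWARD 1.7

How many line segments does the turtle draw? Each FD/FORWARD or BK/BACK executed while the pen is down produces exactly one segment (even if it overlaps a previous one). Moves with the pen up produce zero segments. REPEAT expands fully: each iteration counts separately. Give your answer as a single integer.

Executing turtle program step by step:
Start: pos=(5,2), heading=225, pen down
LT 60: heading 225 -> 285
RT 15: heading 285 -> 270
REPEAT 5 [
  -- iteration 1/5 --
  BK 11.9: (5,2) -> (5,13.9) [heading=270, draw]
  FD 12.8: (5,13.9) -> (5,1.1) [heading=270, draw]
  -- iteration 2/5 --
  BK 11.9: (5,1.1) -> (5,13) [heading=270, draw]
  FD 12.8: (5,13) -> (5,0.2) [heading=270, draw]
  -- iteration 3/5 --
  BK 11.9: (5,0.2) -> (5,12.1) [heading=270, draw]
  FD 12.8: (5,12.1) -> (5,-0.7) [heading=270, draw]
  -- iteration 4/5 --
  BK 11.9: (5,-0.7) -> (5,11.2) [heading=270, draw]
  FD 12.8: (5,11.2) -> (5,-1.6) [heading=270, draw]
  -- iteration 5/5 --
  BK 11.9: (5,-1.6) -> (5,10.3) [heading=270, draw]
  FD 12.8: (5,10.3) -> (5,-2.5) [heading=270, draw]
]
RT 108: heading 270 -> 162
FD 11.3: (5,-2.5) -> (-5.747,0.992) [heading=162, draw]
FD 1.7: (-5.747,0.992) -> (-7.364,1.517) [heading=162, draw]
Final: pos=(-7.364,1.517), heading=162, 12 segment(s) drawn
Segments drawn: 12

Answer: 12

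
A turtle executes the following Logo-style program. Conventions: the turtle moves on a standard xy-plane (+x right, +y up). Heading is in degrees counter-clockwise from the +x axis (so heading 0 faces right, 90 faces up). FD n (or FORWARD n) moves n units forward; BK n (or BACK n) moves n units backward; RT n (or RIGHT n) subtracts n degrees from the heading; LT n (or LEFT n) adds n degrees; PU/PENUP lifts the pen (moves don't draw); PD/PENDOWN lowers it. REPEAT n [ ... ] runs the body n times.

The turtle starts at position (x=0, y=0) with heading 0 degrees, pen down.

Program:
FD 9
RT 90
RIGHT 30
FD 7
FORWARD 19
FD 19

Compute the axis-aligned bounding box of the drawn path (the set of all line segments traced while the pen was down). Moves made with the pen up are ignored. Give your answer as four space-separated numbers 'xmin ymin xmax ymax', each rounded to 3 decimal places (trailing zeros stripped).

Executing turtle program step by step:
Start: pos=(0,0), heading=0, pen down
FD 9: (0,0) -> (9,0) [heading=0, draw]
RT 90: heading 0 -> 270
RT 30: heading 270 -> 240
FD 7: (9,0) -> (5.5,-6.062) [heading=240, draw]
FD 19: (5.5,-6.062) -> (-4,-22.517) [heading=240, draw]
FD 19: (-4,-22.517) -> (-13.5,-38.971) [heading=240, draw]
Final: pos=(-13.5,-38.971), heading=240, 4 segment(s) drawn

Segment endpoints: x in {-13.5, -4, 0, 5.5, 9}, y in {-38.971, -22.517, -6.062, 0}
xmin=-13.5, ymin=-38.971, xmax=9, ymax=0

Answer: -13.5 -38.971 9 0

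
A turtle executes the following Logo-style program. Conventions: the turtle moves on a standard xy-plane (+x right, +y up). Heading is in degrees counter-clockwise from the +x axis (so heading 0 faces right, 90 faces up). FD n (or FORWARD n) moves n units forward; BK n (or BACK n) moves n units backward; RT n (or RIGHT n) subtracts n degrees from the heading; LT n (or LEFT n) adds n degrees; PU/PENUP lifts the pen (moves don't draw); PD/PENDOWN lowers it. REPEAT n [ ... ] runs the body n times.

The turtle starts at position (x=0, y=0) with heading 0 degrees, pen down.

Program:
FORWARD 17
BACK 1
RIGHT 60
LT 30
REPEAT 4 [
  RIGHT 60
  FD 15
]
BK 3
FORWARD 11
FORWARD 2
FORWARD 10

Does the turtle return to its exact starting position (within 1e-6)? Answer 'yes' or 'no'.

Executing turtle program step by step:
Start: pos=(0,0), heading=0, pen down
FD 17: (0,0) -> (17,0) [heading=0, draw]
BK 1: (17,0) -> (16,0) [heading=0, draw]
RT 60: heading 0 -> 300
LT 30: heading 300 -> 330
REPEAT 4 [
  -- iteration 1/4 --
  RT 60: heading 330 -> 270
  FD 15: (16,0) -> (16,-15) [heading=270, draw]
  -- iteration 2/4 --
  RT 60: heading 270 -> 210
  FD 15: (16,-15) -> (3.01,-22.5) [heading=210, draw]
  -- iteration 3/4 --
  RT 60: heading 210 -> 150
  FD 15: (3.01,-22.5) -> (-9.981,-15) [heading=150, draw]
  -- iteration 4/4 --
  RT 60: heading 150 -> 90
  FD 15: (-9.981,-15) -> (-9.981,0) [heading=90, draw]
]
BK 3: (-9.981,0) -> (-9.981,-3) [heading=90, draw]
FD 11: (-9.981,-3) -> (-9.981,8) [heading=90, draw]
FD 2: (-9.981,8) -> (-9.981,10) [heading=90, draw]
FD 10: (-9.981,10) -> (-9.981,20) [heading=90, draw]
Final: pos=(-9.981,20), heading=90, 10 segment(s) drawn

Start position: (0, 0)
Final position: (-9.981, 20)
Distance = 22.352; >= 1e-6 -> NOT closed

Answer: no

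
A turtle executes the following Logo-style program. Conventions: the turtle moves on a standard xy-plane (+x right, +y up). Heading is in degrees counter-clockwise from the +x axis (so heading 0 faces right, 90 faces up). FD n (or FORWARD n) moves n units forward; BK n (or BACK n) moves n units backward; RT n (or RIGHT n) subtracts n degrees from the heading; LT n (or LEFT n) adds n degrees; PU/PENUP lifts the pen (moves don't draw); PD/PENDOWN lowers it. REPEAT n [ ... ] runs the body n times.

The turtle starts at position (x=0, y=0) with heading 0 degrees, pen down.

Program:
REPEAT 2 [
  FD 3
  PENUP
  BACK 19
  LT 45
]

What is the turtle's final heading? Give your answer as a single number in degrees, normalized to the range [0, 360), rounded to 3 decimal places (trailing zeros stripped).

Answer: 90

Derivation:
Executing turtle program step by step:
Start: pos=(0,0), heading=0, pen down
REPEAT 2 [
  -- iteration 1/2 --
  FD 3: (0,0) -> (3,0) [heading=0, draw]
  PU: pen up
  BK 19: (3,0) -> (-16,0) [heading=0, move]
  LT 45: heading 0 -> 45
  -- iteration 2/2 --
  FD 3: (-16,0) -> (-13.879,2.121) [heading=45, move]
  PU: pen up
  BK 19: (-13.879,2.121) -> (-27.314,-11.314) [heading=45, move]
  LT 45: heading 45 -> 90
]
Final: pos=(-27.314,-11.314), heading=90, 1 segment(s) drawn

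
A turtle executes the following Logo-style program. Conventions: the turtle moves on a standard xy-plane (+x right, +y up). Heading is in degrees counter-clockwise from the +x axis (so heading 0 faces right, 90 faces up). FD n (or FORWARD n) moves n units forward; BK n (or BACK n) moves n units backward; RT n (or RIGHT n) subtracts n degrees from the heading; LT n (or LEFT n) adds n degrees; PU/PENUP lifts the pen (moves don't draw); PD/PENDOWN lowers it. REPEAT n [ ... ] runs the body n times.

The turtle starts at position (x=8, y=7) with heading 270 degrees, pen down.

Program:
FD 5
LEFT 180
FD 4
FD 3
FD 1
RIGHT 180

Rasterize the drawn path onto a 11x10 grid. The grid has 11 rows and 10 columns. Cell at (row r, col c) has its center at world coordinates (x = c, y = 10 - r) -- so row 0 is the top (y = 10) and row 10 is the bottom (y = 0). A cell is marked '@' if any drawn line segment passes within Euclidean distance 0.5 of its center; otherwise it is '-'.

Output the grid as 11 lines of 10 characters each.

Segment 0: (8,7) -> (8,2)
Segment 1: (8,2) -> (8,6)
Segment 2: (8,6) -> (8,9)
Segment 3: (8,9) -> (8,10)

Answer: --------@-
--------@-
--------@-
--------@-
--------@-
--------@-
--------@-
--------@-
--------@-
----------
----------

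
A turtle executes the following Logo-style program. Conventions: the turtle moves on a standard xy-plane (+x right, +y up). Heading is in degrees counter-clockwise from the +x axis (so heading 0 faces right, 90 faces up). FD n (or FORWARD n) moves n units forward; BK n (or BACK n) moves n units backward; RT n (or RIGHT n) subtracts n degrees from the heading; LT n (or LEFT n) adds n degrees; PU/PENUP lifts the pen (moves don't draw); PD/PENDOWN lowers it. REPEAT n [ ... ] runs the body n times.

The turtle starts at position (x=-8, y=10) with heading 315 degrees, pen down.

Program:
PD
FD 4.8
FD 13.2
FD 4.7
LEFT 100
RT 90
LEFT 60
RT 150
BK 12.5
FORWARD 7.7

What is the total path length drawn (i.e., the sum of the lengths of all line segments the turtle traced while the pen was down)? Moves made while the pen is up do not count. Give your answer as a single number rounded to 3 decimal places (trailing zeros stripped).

Executing turtle program step by step:
Start: pos=(-8,10), heading=315, pen down
PD: pen down
FD 4.8: (-8,10) -> (-4.606,6.606) [heading=315, draw]
FD 13.2: (-4.606,6.606) -> (4.728,-2.728) [heading=315, draw]
FD 4.7: (4.728,-2.728) -> (8.051,-6.051) [heading=315, draw]
LT 100: heading 315 -> 55
RT 90: heading 55 -> 325
LT 60: heading 325 -> 25
RT 150: heading 25 -> 235
BK 12.5: (8.051,-6.051) -> (15.221,4.188) [heading=235, draw]
FD 7.7: (15.221,4.188) -> (10.804,-2.119) [heading=235, draw]
Final: pos=(10.804,-2.119), heading=235, 5 segment(s) drawn

Segment lengths:
  seg 1: (-8,10) -> (-4.606,6.606), length = 4.8
  seg 2: (-4.606,6.606) -> (4.728,-2.728), length = 13.2
  seg 3: (4.728,-2.728) -> (8.051,-6.051), length = 4.7
  seg 4: (8.051,-6.051) -> (15.221,4.188), length = 12.5
  seg 5: (15.221,4.188) -> (10.804,-2.119), length = 7.7
Total = 42.9

Answer: 42.9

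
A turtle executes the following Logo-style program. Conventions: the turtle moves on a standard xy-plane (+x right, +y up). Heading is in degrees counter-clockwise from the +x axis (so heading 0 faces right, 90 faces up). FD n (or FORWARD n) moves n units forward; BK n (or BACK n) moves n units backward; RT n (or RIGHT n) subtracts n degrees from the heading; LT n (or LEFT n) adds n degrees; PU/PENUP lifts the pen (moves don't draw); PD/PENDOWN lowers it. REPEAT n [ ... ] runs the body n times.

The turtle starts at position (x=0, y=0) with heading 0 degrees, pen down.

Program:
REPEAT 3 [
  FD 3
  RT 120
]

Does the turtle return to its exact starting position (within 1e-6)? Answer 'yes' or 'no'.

Executing turtle program step by step:
Start: pos=(0,0), heading=0, pen down
REPEAT 3 [
  -- iteration 1/3 --
  FD 3: (0,0) -> (3,0) [heading=0, draw]
  RT 120: heading 0 -> 240
  -- iteration 2/3 --
  FD 3: (3,0) -> (1.5,-2.598) [heading=240, draw]
  RT 120: heading 240 -> 120
  -- iteration 3/3 --
  FD 3: (1.5,-2.598) -> (0,0) [heading=120, draw]
  RT 120: heading 120 -> 0
]
Final: pos=(0,0), heading=0, 3 segment(s) drawn

Start position: (0, 0)
Final position: (0, 0)
Distance = 0; < 1e-6 -> CLOSED

Answer: yes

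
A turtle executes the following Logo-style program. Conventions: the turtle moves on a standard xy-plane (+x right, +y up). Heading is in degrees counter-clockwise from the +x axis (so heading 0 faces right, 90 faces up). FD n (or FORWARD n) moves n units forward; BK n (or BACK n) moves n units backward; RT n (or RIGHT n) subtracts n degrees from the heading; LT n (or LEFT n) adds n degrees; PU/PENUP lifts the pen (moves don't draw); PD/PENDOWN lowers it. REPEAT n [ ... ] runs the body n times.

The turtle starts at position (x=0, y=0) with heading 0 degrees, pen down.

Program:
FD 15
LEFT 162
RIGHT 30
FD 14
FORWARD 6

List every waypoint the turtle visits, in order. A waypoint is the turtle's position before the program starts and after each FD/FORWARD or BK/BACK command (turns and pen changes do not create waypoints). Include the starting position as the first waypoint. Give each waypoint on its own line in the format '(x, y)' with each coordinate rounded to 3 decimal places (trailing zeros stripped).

Executing turtle program step by step:
Start: pos=(0,0), heading=0, pen down
FD 15: (0,0) -> (15,0) [heading=0, draw]
LT 162: heading 0 -> 162
RT 30: heading 162 -> 132
FD 14: (15,0) -> (5.632,10.404) [heading=132, draw]
FD 6: (5.632,10.404) -> (1.617,14.863) [heading=132, draw]
Final: pos=(1.617,14.863), heading=132, 3 segment(s) drawn
Waypoints (4 total):
(0, 0)
(15, 0)
(5.632, 10.404)
(1.617, 14.863)

Answer: (0, 0)
(15, 0)
(5.632, 10.404)
(1.617, 14.863)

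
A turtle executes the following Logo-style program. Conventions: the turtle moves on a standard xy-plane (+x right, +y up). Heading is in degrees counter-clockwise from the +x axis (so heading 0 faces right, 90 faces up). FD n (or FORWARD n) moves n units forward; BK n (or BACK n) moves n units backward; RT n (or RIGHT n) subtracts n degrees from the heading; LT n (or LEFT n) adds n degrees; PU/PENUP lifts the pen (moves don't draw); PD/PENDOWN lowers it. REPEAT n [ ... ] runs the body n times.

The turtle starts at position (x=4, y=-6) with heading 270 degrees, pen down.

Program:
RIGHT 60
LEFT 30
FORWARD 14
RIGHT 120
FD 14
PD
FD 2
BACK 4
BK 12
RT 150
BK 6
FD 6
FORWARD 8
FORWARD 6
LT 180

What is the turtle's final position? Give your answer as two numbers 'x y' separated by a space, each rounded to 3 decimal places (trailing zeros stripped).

Executing turtle program step by step:
Start: pos=(4,-6), heading=270, pen down
RT 60: heading 270 -> 210
LT 30: heading 210 -> 240
FD 14: (4,-6) -> (-3,-18.124) [heading=240, draw]
RT 120: heading 240 -> 120
FD 14: (-3,-18.124) -> (-10,-6) [heading=120, draw]
PD: pen down
FD 2: (-10,-6) -> (-11,-4.268) [heading=120, draw]
BK 4: (-11,-4.268) -> (-9,-7.732) [heading=120, draw]
BK 12: (-9,-7.732) -> (-3,-18.124) [heading=120, draw]
RT 150: heading 120 -> 330
BK 6: (-3,-18.124) -> (-8.196,-15.124) [heading=330, draw]
FD 6: (-8.196,-15.124) -> (-3,-18.124) [heading=330, draw]
FD 8: (-3,-18.124) -> (3.928,-22.124) [heading=330, draw]
FD 6: (3.928,-22.124) -> (9.124,-25.124) [heading=330, draw]
LT 180: heading 330 -> 150
Final: pos=(9.124,-25.124), heading=150, 9 segment(s) drawn

Answer: 9.124 -25.124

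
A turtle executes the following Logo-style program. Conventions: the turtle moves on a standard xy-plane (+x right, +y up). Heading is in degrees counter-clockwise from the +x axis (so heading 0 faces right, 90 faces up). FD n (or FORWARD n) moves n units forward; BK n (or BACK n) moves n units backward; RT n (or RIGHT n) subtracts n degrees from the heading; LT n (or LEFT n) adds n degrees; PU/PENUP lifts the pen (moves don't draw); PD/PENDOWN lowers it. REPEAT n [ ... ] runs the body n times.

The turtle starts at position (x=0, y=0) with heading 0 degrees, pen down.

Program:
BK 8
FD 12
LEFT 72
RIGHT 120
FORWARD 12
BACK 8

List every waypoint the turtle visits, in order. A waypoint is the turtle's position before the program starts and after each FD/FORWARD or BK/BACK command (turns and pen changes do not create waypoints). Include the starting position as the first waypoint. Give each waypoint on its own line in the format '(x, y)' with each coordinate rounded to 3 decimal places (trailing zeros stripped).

Answer: (0, 0)
(-8, 0)
(4, 0)
(12.03, -8.918)
(6.677, -2.973)

Derivation:
Executing turtle program step by step:
Start: pos=(0,0), heading=0, pen down
BK 8: (0,0) -> (-8,0) [heading=0, draw]
FD 12: (-8,0) -> (4,0) [heading=0, draw]
LT 72: heading 0 -> 72
RT 120: heading 72 -> 312
FD 12: (4,0) -> (12.03,-8.918) [heading=312, draw]
BK 8: (12.03,-8.918) -> (6.677,-2.973) [heading=312, draw]
Final: pos=(6.677,-2.973), heading=312, 4 segment(s) drawn
Waypoints (5 total):
(0, 0)
(-8, 0)
(4, 0)
(12.03, -8.918)
(6.677, -2.973)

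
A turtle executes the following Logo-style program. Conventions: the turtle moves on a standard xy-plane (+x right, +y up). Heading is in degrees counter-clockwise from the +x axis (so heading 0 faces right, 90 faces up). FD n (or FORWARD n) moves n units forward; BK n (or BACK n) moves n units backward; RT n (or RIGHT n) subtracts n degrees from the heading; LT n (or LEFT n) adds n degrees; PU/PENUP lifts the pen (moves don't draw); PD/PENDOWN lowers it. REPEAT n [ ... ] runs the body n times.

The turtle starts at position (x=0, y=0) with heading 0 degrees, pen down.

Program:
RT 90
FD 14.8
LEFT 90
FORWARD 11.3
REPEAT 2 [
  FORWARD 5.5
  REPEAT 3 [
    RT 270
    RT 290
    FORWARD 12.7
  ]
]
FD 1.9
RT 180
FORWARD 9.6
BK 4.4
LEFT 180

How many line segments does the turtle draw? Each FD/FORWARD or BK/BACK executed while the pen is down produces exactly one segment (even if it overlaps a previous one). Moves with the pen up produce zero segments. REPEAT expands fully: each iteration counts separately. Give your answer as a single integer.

Answer: 13

Derivation:
Executing turtle program step by step:
Start: pos=(0,0), heading=0, pen down
RT 90: heading 0 -> 270
FD 14.8: (0,0) -> (0,-14.8) [heading=270, draw]
LT 90: heading 270 -> 0
FD 11.3: (0,-14.8) -> (11.3,-14.8) [heading=0, draw]
REPEAT 2 [
  -- iteration 1/2 --
  FD 5.5: (11.3,-14.8) -> (16.8,-14.8) [heading=0, draw]
  REPEAT 3 [
    -- iteration 1/3 --
    RT 270: heading 0 -> 90
    RT 290: heading 90 -> 160
    FD 12.7: (16.8,-14.8) -> (4.866,-10.456) [heading=160, draw]
    -- iteration 2/3 --
    RT 270: heading 160 -> 250
    RT 290: heading 250 -> 320
    FD 12.7: (4.866,-10.456) -> (14.595,-18.62) [heading=320, draw]
    -- iteration 3/3 --
    RT 270: heading 320 -> 50
    RT 290: heading 50 -> 120
    FD 12.7: (14.595,-18.62) -> (8.245,-7.621) [heading=120, draw]
  ]
  -- iteration 2/2 --
  FD 5.5: (8.245,-7.621) -> (5.495,-2.858) [heading=120, draw]
  REPEAT 3 [
    -- iteration 1/3 --
    RT 270: heading 120 -> 210
    RT 290: heading 210 -> 280
    FD 12.7: (5.495,-2.858) -> (7.7,-15.365) [heading=280, draw]
    -- iteration 2/3 --
    RT 270: heading 280 -> 10
    RT 290: heading 10 -> 80
    FD 12.7: (7.7,-15.365) -> (9.905,-2.858) [heading=80, draw]
    -- iteration 3/3 --
    RT 270: heading 80 -> 170
    RT 290: heading 170 -> 240
    FD 12.7: (9.905,-2.858) -> (3.555,-13.857) [heading=240, draw]
  ]
]
FD 1.9: (3.555,-13.857) -> (2.605,-15.502) [heading=240, draw]
RT 180: heading 240 -> 60
FD 9.6: (2.605,-15.502) -> (7.405,-7.188) [heading=60, draw]
BK 4.4: (7.405,-7.188) -> (5.205,-10.999) [heading=60, draw]
LT 180: heading 60 -> 240
Final: pos=(5.205,-10.999), heading=240, 13 segment(s) drawn
Segments drawn: 13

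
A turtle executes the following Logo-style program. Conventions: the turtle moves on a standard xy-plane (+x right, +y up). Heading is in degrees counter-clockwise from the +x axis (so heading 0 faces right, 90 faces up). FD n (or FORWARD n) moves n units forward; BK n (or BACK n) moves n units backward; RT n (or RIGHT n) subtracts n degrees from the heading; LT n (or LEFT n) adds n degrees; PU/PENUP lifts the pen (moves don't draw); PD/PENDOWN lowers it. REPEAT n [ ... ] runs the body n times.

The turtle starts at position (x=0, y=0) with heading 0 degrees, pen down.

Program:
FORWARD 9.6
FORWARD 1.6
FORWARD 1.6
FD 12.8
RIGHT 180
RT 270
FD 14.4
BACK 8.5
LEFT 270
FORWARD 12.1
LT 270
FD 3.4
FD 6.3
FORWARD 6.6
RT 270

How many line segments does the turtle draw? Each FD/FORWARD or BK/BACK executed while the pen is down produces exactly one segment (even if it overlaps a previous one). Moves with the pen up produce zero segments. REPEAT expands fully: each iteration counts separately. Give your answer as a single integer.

Executing turtle program step by step:
Start: pos=(0,0), heading=0, pen down
FD 9.6: (0,0) -> (9.6,0) [heading=0, draw]
FD 1.6: (9.6,0) -> (11.2,0) [heading=0, draw]
FD 1.6: (11.2,0) -> (12.8,0) [heading=0, draw]
FD 12.8: (12.8,0) -> (25.6,0) [heading=0, draw]
RT 180: heading 0 -> 180
RT 270: heading 180 -> 270
FD 14.4: (25.6,0) -> (25.6,-14.4) [heading=270, draw]
BK 8.5: (25.6,-14.4) -> (25.6,-5.9) [heading=270, draw]
LT 270: heading 270 -> 180
FD 12.1: (25.6,-5.9) -> (13.5,-5.9) [heading=180, draw]
LT 270: heading 180 -> 90
FD 3.4: (13.5,-5.9) -> (13.5,-2.5) [heading=90, draw]
FD 6.3: (13.5,-2.5) -> (13.5,3.8) [heading=90, draw]
FD 6.6: (13.5,3.8) -> (13.5,10.4) [heading=90, draw]
RT 270: heading 90 -> 180
Final: pos=(13.5,10.4), heading=180, 10 segment(s) drawn
Segments drawn: 10

Answer: 10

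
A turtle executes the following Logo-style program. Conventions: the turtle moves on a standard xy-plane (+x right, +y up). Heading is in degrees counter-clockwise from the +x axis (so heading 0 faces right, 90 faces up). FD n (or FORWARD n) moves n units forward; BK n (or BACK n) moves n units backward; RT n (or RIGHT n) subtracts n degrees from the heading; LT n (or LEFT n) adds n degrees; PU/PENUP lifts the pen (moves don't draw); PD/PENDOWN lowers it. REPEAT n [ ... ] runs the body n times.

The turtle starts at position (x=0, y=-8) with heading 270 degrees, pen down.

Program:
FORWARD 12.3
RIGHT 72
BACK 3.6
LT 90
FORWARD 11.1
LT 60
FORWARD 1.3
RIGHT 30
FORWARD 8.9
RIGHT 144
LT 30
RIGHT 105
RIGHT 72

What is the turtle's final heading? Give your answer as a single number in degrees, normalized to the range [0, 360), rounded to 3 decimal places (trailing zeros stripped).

Answer: 27

Derivation:
Executing turtle program step by step:
Start: pos=(0,-8), heading=270, pen down
FD 12.3: (0,-8) -> (0,-20.3) [heading=270, draw]
RT 72: heading 270 -> 198
BK 3.6: (0,-20.3) -> (3.424,-19.188) [heading=198, draw]
LT 90: heading 198 -> 288
FD 11.1: (3.424,-19.188) -> (6.854,-29.744) [heading=288, draw]
LT 60: heading 288 -> 348
FD 1.3: (6.854,-29.744) -> (8.125,-30.015) [heading=348, draw]
RT 30: heading 348 -> 318
FD 8.9: (8.125,-30.015) -> (14.739,-35.97) [heading=318, draw]
RT 144: heading 318 -> 174
LT 30: heading 174 -> 204
RT 105: heading 204 -> 99
RT 72: heading 99 -> 27
Final: pos=(14.739,-35.97), heading=27, 5 segment(s) drawn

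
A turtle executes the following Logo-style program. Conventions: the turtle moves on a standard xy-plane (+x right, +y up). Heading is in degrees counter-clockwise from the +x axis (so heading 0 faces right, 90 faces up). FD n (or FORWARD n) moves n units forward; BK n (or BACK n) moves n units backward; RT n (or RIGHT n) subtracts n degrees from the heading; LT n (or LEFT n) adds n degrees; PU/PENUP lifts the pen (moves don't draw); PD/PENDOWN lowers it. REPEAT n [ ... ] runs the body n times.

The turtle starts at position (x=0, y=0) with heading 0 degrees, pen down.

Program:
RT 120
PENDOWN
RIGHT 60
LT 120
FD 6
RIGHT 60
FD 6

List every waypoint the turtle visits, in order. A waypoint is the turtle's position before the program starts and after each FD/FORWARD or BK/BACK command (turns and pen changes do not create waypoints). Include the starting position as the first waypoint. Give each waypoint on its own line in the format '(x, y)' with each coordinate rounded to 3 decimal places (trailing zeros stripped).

Executing turtle program step by step:
Start: pos=(0,0), heading=0, pen down
RT 120: heading 0 -> 240
PD: pen down
RT 60: heading 240 -> 180
LT 120: heading 180 -> 300
FD 6: (0,0) -> (3,-5.196) [heading=300, draw]
RT 60: heading 300 -> 240
FD 6: (3,-5.196) -> (0,-10.392) [heading=240, draw]
Final: pos=(0,-10.392), heading=240, 2 segment(s) drawn
Waypoints (3 total):
(0, 0)
(3, -5.196)
(0, -10.392)

Answer: (0, 0)
(3, -5.196)
(0, -10.392)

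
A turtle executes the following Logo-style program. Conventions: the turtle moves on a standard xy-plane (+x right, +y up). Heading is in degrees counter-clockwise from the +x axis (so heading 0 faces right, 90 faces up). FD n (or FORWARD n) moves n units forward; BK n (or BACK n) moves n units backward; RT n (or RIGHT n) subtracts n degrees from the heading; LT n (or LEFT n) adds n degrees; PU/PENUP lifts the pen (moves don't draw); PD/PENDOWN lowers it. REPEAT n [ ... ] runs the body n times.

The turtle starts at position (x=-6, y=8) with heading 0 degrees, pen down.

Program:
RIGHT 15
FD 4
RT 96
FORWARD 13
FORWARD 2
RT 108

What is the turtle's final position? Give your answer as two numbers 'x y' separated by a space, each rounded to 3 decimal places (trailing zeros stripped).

Answer: -7.512 -7.039

Derivation:
Executing turtle program step by step:
Start: pos=(-6,8), heading=0, pen down
RT 15: heading 0 -> 345
FD 4: (-6,8) -> (-2.136,6.965) [heading=345, draw]
RT 96: heading 345 -> 249
FD 13: (-2.136,6.965) -> (-6.795,-5.172) [heading=249, draw]
FD 2: (-6.795,-5.172) -> (-7.512,-7.039) [heading=249, draw]
RT 108: heading 249 -> 141
Final: pos=(-7.512,-7.039), heading=141, 3 segment(s) drawn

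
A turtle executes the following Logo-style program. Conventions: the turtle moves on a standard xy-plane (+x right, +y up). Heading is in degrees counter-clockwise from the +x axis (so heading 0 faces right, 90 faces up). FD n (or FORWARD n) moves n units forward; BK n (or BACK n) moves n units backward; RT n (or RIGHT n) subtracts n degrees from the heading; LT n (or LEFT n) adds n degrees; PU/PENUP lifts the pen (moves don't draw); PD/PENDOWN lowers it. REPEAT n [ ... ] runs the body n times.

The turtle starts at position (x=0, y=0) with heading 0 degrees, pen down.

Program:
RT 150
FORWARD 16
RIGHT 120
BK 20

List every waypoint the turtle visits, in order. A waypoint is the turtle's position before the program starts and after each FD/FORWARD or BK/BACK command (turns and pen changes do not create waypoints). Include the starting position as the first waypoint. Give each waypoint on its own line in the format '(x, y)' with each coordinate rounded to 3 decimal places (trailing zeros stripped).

Executing turtle program step by step:
Start: pos=(0,0), heading=0, pen down
RT 150: heading 0 -> 210
FD 16: (0,0) -> (-13.856,-8) [heading=210, draw]
RT 120: heading 210 -> 90
BK 20: (-13.856,-8) -> (-13.856,-28) [heading=90, draw]
Final: pos=(-13.856,-28), heading=90, 2 segment(s) drawn
Waypoints (3 total):
(0, 0)
(-13.856, -8)
(-13.856, -28)

Answer: (0, 0)
(-13.856, -8)
(-13.856, -28)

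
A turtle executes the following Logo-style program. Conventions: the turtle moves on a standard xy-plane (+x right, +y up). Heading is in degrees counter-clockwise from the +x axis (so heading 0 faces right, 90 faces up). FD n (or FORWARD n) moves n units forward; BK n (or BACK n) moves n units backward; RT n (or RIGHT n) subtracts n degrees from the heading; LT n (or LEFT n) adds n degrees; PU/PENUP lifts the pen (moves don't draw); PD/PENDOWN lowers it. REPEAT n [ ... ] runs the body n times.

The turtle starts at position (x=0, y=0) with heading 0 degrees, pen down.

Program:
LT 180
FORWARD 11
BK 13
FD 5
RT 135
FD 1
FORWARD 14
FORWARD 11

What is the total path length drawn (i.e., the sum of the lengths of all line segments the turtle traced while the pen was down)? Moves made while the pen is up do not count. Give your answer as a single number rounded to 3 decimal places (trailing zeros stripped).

Answer: 55

Derivation:
Executing turtle program step by step:
Start: pos=(0,0), heading=0, pen down
LT 180: heading 0 -> 180
FD 11: (0,0) -> (-11,0) [heading=180, draw]
BK 13: (-11,0) -> (2,0) [heading=180, draw]
FD 5: (2,0) -> (-3,0) [heading=180, draw]
RT 135: heading 180 -> 45
FD 1: (-3,0) -> (-2.293,0.707) [heading=45, draw]
FD 14: (-2.293,0.707) -> (7.607,10.607) [heading=45, draw]
FD 11: (7.607,10.607) -> (15.385,18.385) [heading=45, draw]
Final: pos=(15.385,18.385), heading=45, 6 segment(s) drawn

Segment lengths:
  seg 1: (0,0) -> (-11,0), length = 11
  seg 2: (-11,0) -> (2,0), length = 13
  seg 3: (2,0) -> (-3,0), length = 5
  seg 4: (-3,0) -> (-2.293,0.707), length = 1
  seg 5: (-2.293,0.707) -> (7.607,10.607), length = 14
  seg 6: (7.607,10.607) -> (15.385,18.385), length = 11
Total = 55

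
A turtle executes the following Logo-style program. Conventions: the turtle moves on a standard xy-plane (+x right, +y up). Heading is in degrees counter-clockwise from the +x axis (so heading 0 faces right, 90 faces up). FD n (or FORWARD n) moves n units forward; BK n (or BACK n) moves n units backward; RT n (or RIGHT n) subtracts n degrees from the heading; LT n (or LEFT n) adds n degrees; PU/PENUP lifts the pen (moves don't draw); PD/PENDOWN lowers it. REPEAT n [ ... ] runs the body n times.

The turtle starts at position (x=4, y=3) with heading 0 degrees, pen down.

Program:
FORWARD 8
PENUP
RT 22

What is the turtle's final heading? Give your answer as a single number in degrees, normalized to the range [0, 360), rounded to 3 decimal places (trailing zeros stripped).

Answer: 338

Derivation:
Executing turtle program step by step:
Start: pos=(4,3), heading=0, pen down
FD 8: (4,3) -> (12,3) [heading=0, draw]
PU: pen up
RT 22: heading 0 -> 338
Final: pos=(12,3), heading=338, 1 segment(s) drawn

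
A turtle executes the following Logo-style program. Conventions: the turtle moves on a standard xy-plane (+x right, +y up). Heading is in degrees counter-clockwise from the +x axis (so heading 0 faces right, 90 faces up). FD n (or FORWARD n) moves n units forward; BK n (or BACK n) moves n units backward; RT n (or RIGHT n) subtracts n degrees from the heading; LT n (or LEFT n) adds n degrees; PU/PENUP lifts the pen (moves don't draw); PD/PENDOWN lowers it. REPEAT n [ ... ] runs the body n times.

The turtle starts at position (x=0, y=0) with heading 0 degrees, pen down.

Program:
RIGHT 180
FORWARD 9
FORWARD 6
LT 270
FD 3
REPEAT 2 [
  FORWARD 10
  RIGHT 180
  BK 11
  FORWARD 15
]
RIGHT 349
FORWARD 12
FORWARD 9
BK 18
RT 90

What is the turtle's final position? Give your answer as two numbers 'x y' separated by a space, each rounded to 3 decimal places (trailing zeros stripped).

Answer: -15.572 5.945

Derivation:
Executing turtle program step by step:
Start: pos=(0,0), heading=0, pen down
RT 180: heading 0 -> 180
FD 9: (0,0) -> (-9,0) [heading=180, draw]
FD 6: (-9,0) -> (-15,0) [heading=180, draw]
LT 270: heading 180 -> 90
FD 3: (-15,0) -> (-15,3) [heading=90, draw]
REPEAT 2 [
  -- iteration 1/2 --
  FD 10: (-15,3) -> (-15,13) [heading=90, draw]
  RT 180: heading 90 -> 270
  BK 11: (-15,13) -> (-15,24) [heading=270, draw]
  FD 15: (-15,24) -> (-15,9) [heading=270, draw]
  -- iteration 2/2 --
  FD 10: (-15,9) -> (-15,-1) [heading=270, draw]
  RT 180: heading 270 -> 90
  BK 11: (-15,-1) -> (-15,-12) [heading=90, draw]
  FD 15: (-15,-12) -> (-15,3) [heading=90, draw]
]
RT 349: heading 90 -> 101
FD 12: (-15,3) -> (-17.29,14.78) [heading=101, draw]
FD 9: (-17.29,14.78) -> (-19.007,23.614) [heading=101, draw]
BK 18: (-19.007,23.614) -> (-15.572,5.945) [heading=101, draw]
RT 90: heading 101 -> 11
Final: pos=(-15.572,5.945), heading=11, 12 segment(s) drawn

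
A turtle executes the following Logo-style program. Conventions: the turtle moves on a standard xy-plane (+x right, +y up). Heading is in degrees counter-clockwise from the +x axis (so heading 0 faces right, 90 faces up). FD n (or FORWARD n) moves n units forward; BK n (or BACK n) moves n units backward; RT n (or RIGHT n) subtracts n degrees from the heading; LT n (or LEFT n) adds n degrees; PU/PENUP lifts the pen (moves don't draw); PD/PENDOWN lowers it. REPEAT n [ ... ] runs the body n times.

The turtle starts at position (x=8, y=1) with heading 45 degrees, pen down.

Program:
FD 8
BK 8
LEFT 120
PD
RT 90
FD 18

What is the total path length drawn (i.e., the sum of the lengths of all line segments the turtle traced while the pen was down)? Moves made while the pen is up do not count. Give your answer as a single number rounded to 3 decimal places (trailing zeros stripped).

Executing turtle program step by step:
Start: pos=(8,1), heading=45, pen down
FD 8: (8,1) -> (13.657,6.657) [heading=45, draw]
BK 8: (13.657,6.657) -> (8,1) [heading=45, draw]
LT 120: heading 45 -> 165
PD: pen down
RT 90: heading 165 -> 75
FD 18: (8,1) -> (12.659,18.387) [heading=75, draw]
Final: pos=(12.659,18.387), heading=75, 3 segment(s) drawn

Segment lengths:
  seg 1: (8,1) -> (13.657,6.657), length = 8
  seg 2: (13.657,6.657) -> (8,1), length = 8
  seg 3: (8,1) -> (12.659,18.387), length = 18
Total = 34

Answer: 34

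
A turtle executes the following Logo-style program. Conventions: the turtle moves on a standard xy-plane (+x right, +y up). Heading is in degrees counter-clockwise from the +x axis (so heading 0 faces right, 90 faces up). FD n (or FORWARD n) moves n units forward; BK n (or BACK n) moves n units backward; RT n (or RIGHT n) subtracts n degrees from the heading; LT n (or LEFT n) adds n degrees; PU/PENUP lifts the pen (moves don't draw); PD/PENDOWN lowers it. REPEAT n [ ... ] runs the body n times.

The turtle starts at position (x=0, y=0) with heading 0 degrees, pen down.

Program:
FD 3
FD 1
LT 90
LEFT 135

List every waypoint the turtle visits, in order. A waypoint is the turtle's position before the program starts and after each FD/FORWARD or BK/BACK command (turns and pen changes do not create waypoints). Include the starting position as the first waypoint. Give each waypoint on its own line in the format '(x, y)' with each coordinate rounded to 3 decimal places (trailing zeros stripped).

Executing turtle program step by step:
Start: pos=(0,0), heading=0, pen down
FD 3: (0,0) -> (3,0) [heading=0, draw]
FD 1: (3,0) -> (4,0) [heading=0, draw]
LT 90: heading 0 -> 90
LT 135: heading 90 -> 225
Final: pos=(4,0), heading=225, 2 segment(s) drawn
Waypoints (3 total):
(0, 0)
(3, 0)
(4, 0)

Answer: (0, 0)
(3, 0)
(4, 0)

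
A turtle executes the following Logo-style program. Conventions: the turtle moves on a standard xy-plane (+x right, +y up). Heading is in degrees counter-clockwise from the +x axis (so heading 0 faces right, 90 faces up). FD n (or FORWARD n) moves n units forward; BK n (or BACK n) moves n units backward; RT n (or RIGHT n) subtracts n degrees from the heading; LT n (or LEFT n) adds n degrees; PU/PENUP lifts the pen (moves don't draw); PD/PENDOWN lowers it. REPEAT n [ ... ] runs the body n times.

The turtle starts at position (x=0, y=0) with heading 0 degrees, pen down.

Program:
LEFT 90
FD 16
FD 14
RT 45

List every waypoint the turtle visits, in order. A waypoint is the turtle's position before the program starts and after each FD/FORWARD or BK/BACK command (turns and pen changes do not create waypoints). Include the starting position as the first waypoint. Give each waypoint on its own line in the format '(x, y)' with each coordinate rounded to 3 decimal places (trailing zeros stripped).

Answer: (0, 0)
(0, 16)
(0, 30)

Derivation:
Executing turtle program step by step:
Start: pos=(0,0), heading=0, pen down
LT 90: heading 0 -> 90
FD 16: (0,0) -> (0,16) [heading=90, draw]
FD 14: (0,16) -> (0,30) [heading=90, draw]
RT 45: heading 90 -> 45
Final: pos=(0,30), heading=45, 2 segment(s) drawn
Waypoints (3 total):
(0, 0)
(0, 16)
(0, 30)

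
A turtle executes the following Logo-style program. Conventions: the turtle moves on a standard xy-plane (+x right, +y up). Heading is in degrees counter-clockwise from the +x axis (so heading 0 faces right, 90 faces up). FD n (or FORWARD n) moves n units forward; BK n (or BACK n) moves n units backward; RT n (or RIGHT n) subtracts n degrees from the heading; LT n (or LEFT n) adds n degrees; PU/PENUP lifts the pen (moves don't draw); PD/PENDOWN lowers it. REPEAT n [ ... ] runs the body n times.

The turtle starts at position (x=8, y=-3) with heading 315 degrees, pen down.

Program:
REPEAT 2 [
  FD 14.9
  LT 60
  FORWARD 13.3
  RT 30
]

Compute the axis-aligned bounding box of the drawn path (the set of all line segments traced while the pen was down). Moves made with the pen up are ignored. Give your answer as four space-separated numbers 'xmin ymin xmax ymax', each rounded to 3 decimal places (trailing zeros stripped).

Answer: 8 -13.95 55.18 -3

Derivation:
Executing turtle program step by step:
Start: pos=(8,-3), heading=315, pen down
REPEAT 2 [
  -- iteration 1/2 --
  FD 14.9: (8,-3) -> (18.536,-13.536) [heading=315, draw]
  LT 60: heading 315 -> 15
  FD 13.3: (18.536,-13.536) -> (31.383,-10.094) [heading=15, draw]
  RT 30: heading 15 -> 345
  -- iteration 2/2 --
  FD 14.9: (31.383,-10.094) -> (45.775,-13.95) [heading=345, draw]
  LT 60: heading 345 -> 45
  FD 13.3: (45.775,-13.95) -> (55.18,-4.545) [heading=45, draw]
  RT 30: heading 45 -> 15
]
Final: pos=(55.18,-4.545), heading=15, 4 segment(s) drawn

Segment endpoints: x in {8, 18.536, 31.383, 45.775, 55.18}, y in {-13.95, -13.536, -10.094, -4.545, -3}
xmin=8, ymin=-13.95, xmax=55.18, ymax=-3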